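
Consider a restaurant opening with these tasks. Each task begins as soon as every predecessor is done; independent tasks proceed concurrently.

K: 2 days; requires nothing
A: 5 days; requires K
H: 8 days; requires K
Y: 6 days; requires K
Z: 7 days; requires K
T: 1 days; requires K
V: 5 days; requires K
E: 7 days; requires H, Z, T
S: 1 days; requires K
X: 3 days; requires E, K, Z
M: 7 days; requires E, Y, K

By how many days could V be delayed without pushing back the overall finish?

17

Critical path: K→H→E→M = 2+8+7+7 = 24, so the finish is 24 days.
V finishes as early as 7 and must finish by 24.
So V can slip 24 − 7 = 17 days.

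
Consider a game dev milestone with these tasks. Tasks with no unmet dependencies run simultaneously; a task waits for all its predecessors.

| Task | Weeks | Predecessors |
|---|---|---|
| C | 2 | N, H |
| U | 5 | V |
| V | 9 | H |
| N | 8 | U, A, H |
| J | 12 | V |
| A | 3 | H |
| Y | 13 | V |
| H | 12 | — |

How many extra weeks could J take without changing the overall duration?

H→V→U→N→C = 12+9+5+8+2 = 36 sets the makespan at 36 weeks.
Longest path through J: 33 weeks (earliest finish 33, latest finish 36).
So J can slip 36 − 33 = 3 weeks.

3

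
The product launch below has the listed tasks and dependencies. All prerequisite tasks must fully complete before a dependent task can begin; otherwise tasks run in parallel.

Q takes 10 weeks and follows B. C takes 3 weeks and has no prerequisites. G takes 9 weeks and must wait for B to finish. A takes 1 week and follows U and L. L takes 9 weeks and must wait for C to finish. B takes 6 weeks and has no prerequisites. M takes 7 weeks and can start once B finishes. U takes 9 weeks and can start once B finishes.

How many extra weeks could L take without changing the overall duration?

3

B→Q = 6+10 = 16 sets the makespan at 16 weeks.
L finishes as early as 12 and must finish by 15.
Slack of L = 6 − 3 = 3 weeks.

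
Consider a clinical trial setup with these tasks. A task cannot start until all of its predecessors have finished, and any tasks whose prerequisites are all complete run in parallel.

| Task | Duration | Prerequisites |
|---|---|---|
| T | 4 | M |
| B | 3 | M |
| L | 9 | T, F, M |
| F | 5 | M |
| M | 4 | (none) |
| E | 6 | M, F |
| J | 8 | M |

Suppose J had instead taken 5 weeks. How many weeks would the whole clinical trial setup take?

Actual critical path: M→F→L = 4+5+9 = 18 ⇒ 18 weeks.
J is off the critical path — its longest chain is 12 weeks, giving 6 of slack.
The critical path is still M→F→L; finish is now 18 weeks.

18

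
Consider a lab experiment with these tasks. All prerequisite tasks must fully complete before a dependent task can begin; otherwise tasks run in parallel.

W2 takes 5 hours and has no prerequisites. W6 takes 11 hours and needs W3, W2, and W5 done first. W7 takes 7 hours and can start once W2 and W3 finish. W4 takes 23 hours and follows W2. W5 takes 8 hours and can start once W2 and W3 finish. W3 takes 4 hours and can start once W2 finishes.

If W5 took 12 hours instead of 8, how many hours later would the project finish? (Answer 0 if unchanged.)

Baseline: W2→W3→W5→W6 = 5+4+8+11 = 28 → 28 hours.
W5 lies on that path, so at 12 hours the path becomes 32 hours.
The critical path is still W2→W3→W5→W6; finish is now 32 hours.
Change in finish: 32 − 28 = +4 hours.

4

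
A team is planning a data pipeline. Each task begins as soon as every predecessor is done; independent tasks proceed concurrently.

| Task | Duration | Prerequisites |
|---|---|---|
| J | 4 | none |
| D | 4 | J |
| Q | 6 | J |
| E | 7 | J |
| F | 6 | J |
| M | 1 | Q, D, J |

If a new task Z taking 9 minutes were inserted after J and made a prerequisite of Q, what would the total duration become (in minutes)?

Originally the data pipeline takes 11 minutes.
With Z inserted, Q now waits for max(J, Z).
New critical path: J→Z→Q→M = 4+9+6+1 = 20 ⇒ 20 minutes.

20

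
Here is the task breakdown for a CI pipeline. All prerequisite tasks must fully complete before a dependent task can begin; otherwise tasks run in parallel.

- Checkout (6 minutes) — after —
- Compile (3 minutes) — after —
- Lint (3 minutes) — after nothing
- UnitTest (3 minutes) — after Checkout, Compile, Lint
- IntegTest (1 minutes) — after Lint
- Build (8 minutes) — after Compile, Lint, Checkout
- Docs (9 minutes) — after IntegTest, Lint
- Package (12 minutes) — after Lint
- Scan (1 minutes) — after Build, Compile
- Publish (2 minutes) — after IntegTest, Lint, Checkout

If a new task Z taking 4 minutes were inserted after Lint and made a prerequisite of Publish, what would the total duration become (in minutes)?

Originally the CI pipeline takes 15 minutes.
With Z inserted, Publish now waits for max(IntegTest, Lint, Checkout, Z).
New critical path: Checkout→Build→Scan = 6+8+1 = 15 ⇒ 15 minutes.

15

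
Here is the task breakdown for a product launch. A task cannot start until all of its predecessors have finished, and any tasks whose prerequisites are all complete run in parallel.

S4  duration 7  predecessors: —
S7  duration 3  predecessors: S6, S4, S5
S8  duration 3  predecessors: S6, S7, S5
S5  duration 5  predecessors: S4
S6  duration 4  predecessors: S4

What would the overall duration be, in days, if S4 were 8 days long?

19

The binding path is S4→S5→S7→S8 = 7+5+3+3 = 18; finish at 18 days.
S4 lies on that path, so at 8 days the path becomes 19 days.
The critical path is still S4→S5→S7→S8; finish is now 19 days.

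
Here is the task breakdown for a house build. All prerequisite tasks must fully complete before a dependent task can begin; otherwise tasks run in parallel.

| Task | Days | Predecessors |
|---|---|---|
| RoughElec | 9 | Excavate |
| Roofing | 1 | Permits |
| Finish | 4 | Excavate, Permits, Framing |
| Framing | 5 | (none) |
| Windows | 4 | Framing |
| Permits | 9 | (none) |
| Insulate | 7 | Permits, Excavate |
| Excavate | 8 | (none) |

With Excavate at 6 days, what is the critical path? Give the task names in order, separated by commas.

Permits, Insulate

Baseline: Excavate→RoughElec = 8+9 = 17 → 17 days.
Excavate lies on that path, so at 6 days the path becomes 15 days.
New critical path: Permits→Insulate = 9+7 = 16 ⇒ 16 days.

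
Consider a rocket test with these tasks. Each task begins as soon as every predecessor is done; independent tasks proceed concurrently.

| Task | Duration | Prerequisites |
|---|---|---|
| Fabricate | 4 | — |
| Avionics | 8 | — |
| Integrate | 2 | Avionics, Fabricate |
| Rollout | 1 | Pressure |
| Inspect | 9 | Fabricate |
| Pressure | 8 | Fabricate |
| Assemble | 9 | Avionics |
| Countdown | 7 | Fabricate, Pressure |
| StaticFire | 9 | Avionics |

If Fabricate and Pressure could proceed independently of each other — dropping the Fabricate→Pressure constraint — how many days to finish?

17

Original critical path: Fabricate→Pressure→Countdown = 4+8+7 = 19 ⇒ 19 days.
Without Fabricate→Pressure, Pressure's earliest start moves from 4 to 0.
New critical path: Avionics→Assemble = 8+9 = 17 ⇒ 17 days.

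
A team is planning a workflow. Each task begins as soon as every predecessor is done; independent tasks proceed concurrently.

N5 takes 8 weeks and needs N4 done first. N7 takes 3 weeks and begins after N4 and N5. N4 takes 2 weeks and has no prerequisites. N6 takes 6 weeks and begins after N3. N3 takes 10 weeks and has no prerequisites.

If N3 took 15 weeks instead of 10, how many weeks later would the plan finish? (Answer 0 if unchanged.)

Critical path before the change: N3→N6 = 10+6 = 16 giving 16 weeks.
N3 lies on that path, so at 15 weeks the path becomes 21 weeks.
No other chain overtakes it, so the finish is 21 weeks.
Change in finish: 21 − 16 = +5 weeks.

5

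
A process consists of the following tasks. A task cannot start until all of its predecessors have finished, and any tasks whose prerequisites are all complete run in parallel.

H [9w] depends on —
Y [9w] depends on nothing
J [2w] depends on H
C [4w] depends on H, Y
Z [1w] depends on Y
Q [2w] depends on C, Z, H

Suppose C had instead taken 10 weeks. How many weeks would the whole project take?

21

The binding path is H→C→Q = 9+4+2 = 15; finish at 15 weeks.
C lies on that path, so at 10 weeks the path becomes 21 weeks.
That remains the longest chain; total 21 weeks.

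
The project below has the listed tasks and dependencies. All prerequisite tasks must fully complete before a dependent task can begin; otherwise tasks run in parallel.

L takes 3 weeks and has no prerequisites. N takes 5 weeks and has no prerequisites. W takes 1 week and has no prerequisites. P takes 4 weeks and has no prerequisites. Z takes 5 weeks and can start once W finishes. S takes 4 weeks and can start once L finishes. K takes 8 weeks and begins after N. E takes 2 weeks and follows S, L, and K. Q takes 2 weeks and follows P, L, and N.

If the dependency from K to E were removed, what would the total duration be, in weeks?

13

Before: longest chain N→K→E = 5+8+2 = 15, finish 15.
Without K→E, E's earliest start moves from 13 to 7.
New critical path: N→K = 5+8 = 13 ⇒ 13 weeks.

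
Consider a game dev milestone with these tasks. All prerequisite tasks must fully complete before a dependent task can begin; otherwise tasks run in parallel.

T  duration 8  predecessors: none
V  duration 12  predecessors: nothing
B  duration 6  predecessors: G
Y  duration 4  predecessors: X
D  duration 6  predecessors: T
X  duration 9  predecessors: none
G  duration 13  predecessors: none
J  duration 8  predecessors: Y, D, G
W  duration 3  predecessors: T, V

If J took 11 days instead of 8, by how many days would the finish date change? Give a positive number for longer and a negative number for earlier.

3

Actual critical path: T→D→J = 8+6+8 = 22 ⇒ 22 days.
Since J is critical, the +3 change carries straight to that chain (now 25 days).
The critical path is still T→D→J; finish is now 25 days.
Change in finish: 25 − 22 = +3 days.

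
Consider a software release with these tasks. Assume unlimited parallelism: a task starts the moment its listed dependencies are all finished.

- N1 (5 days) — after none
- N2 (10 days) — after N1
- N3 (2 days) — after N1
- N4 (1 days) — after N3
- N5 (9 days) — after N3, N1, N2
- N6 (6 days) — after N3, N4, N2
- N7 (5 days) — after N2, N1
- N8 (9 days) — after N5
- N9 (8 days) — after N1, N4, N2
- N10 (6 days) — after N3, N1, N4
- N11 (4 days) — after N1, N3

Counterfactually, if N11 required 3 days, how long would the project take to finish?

The binding path is N1→N2→N5→N8 = 5+10+9+9 = 33; finish at 33 days.
N11 has 22 days of float (longest path through it is 11).
No other chain overtakes it, so the finish is 33 days.

33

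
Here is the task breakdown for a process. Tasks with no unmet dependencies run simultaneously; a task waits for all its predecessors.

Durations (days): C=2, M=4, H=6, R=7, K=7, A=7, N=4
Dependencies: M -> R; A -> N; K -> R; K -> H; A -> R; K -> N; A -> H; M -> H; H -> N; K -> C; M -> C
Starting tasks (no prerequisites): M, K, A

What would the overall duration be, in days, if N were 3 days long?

16

Critical path before the change: K→H→N = 7+6+4 = 17 giving 17 days.
N is on the critical path; changing it to 3 makes that path 16 days.
That remains the longest chain; total 16 days.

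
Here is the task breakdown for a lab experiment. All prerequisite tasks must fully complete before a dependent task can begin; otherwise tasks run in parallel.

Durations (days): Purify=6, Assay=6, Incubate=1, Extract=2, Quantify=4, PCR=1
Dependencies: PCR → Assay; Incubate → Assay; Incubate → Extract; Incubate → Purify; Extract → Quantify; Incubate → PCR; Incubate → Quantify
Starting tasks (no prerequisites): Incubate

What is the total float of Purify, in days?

The longest chain is Incubate→PCR→Assay = 1+1+6 = 8; overall finish 8 days.
The longest chain containing Purify totals 7 days.
Float = 8 − 7 = 1.

1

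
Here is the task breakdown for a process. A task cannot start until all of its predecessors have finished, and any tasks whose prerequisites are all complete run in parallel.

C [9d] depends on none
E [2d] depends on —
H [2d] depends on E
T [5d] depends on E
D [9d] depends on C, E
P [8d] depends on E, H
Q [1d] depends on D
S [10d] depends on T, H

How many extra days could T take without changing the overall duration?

The longest chain is C→D→Q = 9+9+1 = 19; overall finish 19 days.
Longest path through T: 17 days (earliest finish 7, latest finish 9).
So T can slip 9 − 7 = 2 days.

2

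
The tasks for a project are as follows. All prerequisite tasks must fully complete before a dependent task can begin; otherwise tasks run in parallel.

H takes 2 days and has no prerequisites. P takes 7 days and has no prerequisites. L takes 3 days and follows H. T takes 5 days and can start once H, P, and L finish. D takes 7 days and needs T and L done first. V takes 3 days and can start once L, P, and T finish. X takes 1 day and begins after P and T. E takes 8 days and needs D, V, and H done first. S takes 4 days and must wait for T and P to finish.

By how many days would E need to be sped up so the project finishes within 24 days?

3

Current finish: 27 days; target: 24.
E is on every critical path, so each day cut from E cuts the finish by one (this holds down to a finish of 20).
Need 27 − 24 = 3 days off E → E becomes 5 days, finish becomes 24.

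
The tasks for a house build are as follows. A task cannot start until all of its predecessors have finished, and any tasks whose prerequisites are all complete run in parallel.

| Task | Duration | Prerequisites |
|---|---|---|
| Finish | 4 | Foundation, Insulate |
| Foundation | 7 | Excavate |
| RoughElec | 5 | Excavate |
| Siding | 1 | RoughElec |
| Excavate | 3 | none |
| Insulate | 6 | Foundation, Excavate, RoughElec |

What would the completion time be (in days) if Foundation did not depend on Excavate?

18

Before: longest chain Excavate→Foundation→Insulate→Finish = 3+7+6+4 = 20, finish 20.
Without Excavate→Foundation, Foundation's earliest start moves from 3 to 0.
New critical path: Excavate→RoughElec→Insulate→Finish = 3+5+6+4 = 18 ⇒ 18 days.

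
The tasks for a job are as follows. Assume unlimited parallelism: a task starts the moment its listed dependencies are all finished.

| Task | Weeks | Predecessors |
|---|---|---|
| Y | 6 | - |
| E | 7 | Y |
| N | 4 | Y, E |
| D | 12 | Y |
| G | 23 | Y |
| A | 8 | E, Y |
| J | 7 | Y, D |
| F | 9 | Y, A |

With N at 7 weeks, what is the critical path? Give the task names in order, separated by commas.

Y, E, A, F

Critical path before the change: Y→E→A→F = 6+7+8+9 = 30 giving 30 weeks.
The longest path through N is only 17 weeks, so N has float 13.
No other chain overtakes it, so the finish is 30 weeks.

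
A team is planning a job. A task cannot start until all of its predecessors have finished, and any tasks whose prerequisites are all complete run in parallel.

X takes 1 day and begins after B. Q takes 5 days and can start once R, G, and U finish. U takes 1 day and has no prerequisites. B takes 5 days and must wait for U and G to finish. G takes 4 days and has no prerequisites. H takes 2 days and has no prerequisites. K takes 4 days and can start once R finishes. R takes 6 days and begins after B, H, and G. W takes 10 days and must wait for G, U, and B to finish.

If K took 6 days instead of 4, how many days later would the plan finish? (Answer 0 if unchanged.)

1

Critical path before the change: G→B→R→Q = 4+5+6+5 = 20 giving 20 days.
K is off the critical path — its longest chain is 19 days, giving 1 of slack.
The binding chain switches to G→B→R→K = 4+5+6+6 = 21; finish 21 days.
Change in finish: 21 − 20 = +1 days.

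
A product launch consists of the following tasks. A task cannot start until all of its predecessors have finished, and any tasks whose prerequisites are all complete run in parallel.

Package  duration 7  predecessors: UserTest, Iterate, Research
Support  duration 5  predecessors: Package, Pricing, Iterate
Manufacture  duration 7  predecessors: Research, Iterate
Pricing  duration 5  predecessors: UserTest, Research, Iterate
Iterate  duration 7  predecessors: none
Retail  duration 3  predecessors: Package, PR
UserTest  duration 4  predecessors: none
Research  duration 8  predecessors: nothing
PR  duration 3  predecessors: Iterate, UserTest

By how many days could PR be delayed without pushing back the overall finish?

Research→Package→Support = 8+7+5 = 20 sets the makespan at 20 days.
Longest path through PR: 13 days (earliest finish 10, latest finish 17).
Slack of PR = 14 − 7 = 7 days.

7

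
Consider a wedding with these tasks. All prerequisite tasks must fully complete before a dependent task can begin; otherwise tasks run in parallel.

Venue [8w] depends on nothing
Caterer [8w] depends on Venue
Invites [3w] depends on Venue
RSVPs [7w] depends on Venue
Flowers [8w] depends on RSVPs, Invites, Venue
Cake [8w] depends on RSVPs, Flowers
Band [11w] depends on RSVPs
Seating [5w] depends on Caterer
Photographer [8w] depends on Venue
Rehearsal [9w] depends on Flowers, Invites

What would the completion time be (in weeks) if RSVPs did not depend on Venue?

With the dependency in place, Venue→RSVPs→Flowers→Rehearsal = 8+7+8+9 = 32 sets the finish at 32 weeks.
Without Venue→RSVPs, RSVPs's earliest start moves from 8 to 0.
The longest chain is now Venue→Invites→Flowers→Rehearsal = 8+3+8+9 = 28, so the job takes 28 weeks.

28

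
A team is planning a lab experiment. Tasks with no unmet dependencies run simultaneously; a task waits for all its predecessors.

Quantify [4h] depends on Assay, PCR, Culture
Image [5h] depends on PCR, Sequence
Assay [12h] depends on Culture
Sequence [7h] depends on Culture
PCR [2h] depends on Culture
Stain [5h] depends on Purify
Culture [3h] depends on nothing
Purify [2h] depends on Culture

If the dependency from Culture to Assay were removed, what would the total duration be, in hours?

16

With the dependency in place, Culture→Assay→Quantify = 3+12+4 = 19 sets the finish at 19 hours.
Without Culture→Assay, Assay's earliest start moves from 3 to 0.
After: Assay→Quantify = 12+4 = 16 → 16 hours.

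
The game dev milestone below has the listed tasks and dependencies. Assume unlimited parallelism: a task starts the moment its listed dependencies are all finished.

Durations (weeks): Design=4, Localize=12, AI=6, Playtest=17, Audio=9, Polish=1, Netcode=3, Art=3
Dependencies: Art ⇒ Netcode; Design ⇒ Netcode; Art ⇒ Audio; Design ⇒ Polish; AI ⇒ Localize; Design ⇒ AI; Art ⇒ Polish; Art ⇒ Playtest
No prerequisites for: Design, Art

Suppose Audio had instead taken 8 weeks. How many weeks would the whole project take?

As given, the longest chain is Design→AI→Localize = 4+6+12 = 22, so the finish is 22 weeks.
The longest path through Audio is only 12 weeks, so Audio has float 10.
No other chain overtakes it, so the finish is 22 weeks.

22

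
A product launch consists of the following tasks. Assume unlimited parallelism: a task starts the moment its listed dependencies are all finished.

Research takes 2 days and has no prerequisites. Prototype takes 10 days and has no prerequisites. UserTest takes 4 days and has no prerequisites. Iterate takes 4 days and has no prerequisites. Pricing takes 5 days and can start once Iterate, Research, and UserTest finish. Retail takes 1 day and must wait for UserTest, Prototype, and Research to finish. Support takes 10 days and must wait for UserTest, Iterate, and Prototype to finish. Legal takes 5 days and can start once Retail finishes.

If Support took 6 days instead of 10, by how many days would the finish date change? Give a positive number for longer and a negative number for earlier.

-4

As given, the longest chain is Prototype→Support = 10+10 = 20, so the finish is 20 days.
Since Support is critical, the -4 change carries straight to that chain (now 16 days).
New critical path: Prototype→Retail→Legal = 10+1+5 = 16 ⇒ 16 days.
Change in finish: 16 − 20 = -4 days.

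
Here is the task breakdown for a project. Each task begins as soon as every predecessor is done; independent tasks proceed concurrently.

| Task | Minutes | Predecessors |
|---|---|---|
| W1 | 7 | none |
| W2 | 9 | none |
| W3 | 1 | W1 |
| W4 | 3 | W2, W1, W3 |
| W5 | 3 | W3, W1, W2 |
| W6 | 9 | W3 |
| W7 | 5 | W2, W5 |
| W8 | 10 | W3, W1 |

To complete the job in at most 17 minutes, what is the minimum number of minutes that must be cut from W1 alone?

Current finish: 18 minutes; target: 17.
W1 is on every critical path, so each minute cut from W1 cuts the finish by one (this holds down to a finish of 17).
Need 18 − 17 = 1 minute off W1 → W1 becomes 6 minutes, finish becomes 17.

1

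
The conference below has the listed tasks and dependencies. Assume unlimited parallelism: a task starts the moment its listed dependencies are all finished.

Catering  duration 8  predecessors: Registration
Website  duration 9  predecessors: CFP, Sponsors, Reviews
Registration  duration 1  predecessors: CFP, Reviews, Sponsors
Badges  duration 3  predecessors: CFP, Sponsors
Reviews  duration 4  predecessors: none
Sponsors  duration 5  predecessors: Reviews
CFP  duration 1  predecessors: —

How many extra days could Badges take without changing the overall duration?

6

Reviews→Sponsors→Website = 4+5+9 = 18 sets the makespan at 18 days.
The longest chain containing Badges totals 12 days.
So Badges can slip 18 − 12 = 6 days.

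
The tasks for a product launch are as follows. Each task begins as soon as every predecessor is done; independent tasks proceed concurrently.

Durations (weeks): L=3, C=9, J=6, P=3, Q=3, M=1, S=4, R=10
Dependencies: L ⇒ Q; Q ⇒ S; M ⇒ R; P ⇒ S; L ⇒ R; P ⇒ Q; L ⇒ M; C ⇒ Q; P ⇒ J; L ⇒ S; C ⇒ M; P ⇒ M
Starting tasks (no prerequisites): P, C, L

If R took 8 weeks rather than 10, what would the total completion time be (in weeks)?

The binding path is C→M→R = 9+1+10 = 20; finish at 20 weeks.
R lies on that path, so at 8 weeks the path becomes 18 weeks.
No other chain overtakes it, so the finish is 18 weeks.

18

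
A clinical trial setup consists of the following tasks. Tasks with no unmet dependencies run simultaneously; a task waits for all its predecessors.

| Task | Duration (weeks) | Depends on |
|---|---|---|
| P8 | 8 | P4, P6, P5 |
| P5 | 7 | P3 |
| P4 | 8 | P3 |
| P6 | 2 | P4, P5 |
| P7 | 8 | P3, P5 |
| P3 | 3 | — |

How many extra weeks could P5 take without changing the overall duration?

Critical path: P3→P4→P6→P8 = 3+8+2+8 = 21, so the finish is 21 weeks.
P5 finishes as early as 10 and must finish by 11.
So P5 can slip 11 − 10 = 1 week.

1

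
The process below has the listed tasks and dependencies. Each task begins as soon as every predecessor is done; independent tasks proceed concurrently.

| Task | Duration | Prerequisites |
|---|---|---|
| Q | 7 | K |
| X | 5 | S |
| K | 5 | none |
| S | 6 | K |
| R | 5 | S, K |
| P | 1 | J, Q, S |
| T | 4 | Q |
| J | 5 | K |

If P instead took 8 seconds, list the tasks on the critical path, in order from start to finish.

K, Q, P

The binding path is K→Q→T = 5+7+4 = 16; finish at 16 seconds.
P is off the critical path — its longest chain is 13 seconds, giving 3 of slack.
Now K→Q→P = 5+7+8 = 20 is longest, so the finish becomes 20 seconds.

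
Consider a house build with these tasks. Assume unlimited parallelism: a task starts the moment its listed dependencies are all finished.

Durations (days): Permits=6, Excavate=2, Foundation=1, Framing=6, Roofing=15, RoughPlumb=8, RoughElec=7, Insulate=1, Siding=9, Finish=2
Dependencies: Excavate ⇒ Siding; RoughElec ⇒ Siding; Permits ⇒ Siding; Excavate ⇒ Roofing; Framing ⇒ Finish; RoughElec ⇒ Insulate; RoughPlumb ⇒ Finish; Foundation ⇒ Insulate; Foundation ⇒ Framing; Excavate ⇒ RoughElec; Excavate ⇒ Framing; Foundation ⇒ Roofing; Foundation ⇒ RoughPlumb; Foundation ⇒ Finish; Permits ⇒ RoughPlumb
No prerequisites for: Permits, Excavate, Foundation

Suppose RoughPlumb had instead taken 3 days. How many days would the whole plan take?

Baseline: Excavate→RoughElec→Siding = 2+7+9 = 18 → 18 days.
The longest path through RoughPlumb is only 16 days, so RoughPlumb has float 2.
That remains the longest chain; total 18 days.

18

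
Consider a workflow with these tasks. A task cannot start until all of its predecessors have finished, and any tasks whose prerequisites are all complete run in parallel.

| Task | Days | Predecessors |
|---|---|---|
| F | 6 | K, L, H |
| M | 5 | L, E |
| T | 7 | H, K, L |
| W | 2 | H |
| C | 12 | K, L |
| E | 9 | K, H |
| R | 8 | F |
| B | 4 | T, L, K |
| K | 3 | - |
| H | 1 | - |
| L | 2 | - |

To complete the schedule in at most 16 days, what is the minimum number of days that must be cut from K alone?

Current finish: 17 days; target: 16.
K is on every critical path, so each day cut from K cuts the finish by one (this holds down to a finish of 16).
Need 17 − 16 = 1 day off K → K becomes 2 days, finish becomes 16.

1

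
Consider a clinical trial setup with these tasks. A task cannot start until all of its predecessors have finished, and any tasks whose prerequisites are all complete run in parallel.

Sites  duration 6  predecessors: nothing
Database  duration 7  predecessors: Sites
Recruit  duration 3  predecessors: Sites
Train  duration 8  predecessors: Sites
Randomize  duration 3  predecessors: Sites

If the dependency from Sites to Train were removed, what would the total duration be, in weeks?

13

Original critical path: Sites→Train = 6+8 = 14 ⇒ 14 weeks.
Without Sites→Train, Train's earliest start moves from 6 to 0.
The longest chain is now Sites→Database = 6+7 = 13, so the project takes 13 weeks.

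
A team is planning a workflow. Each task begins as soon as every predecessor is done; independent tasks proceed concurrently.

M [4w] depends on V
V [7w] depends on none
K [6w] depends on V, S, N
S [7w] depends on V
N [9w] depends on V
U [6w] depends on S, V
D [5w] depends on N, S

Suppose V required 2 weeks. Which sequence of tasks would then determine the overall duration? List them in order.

V, N, K

The binding path is V→N→K = 7+9+6 = 22; finish at 22 weeks.
V is on the critical path; changing it to 2 makes that path 17 weeks.
No other chain overtakes it, so the finish is 17 weeks.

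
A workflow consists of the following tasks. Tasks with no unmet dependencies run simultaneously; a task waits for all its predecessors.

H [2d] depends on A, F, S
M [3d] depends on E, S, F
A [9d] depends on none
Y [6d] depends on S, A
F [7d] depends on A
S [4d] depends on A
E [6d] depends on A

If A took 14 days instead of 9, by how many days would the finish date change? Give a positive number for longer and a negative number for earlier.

5

Critical path before the change: A→F→M = 9+7+3 = 19 giving 19 days.
Since A is critical, the +5 change carries straight to that chain (now 24 days).
That remains the longest chain; total 24 days.
Change in finish: 24 − 19 = +5 days.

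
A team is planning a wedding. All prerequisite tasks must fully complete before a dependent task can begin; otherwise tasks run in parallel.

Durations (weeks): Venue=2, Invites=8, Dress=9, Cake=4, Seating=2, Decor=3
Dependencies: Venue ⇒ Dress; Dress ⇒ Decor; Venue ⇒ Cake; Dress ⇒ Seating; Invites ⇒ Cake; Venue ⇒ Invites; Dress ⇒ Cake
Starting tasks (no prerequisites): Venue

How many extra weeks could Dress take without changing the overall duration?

The longest chain is Venue→Dress→Cake = 2+9+4 = 15; overall finish 15 weeks.
Dress finishes as early as 11 and must finish by 11.
Slack of Dress = 2 − 2 = 0 weeks.

0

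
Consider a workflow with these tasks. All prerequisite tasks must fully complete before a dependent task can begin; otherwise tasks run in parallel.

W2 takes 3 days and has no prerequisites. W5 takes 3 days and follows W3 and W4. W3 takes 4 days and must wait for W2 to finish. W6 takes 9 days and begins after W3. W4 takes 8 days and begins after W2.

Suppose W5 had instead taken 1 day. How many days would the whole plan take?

As given, the longest chain is W2→W3→W6 = 3+4+9 = 16, so the finish is 16 days.
W5 is off the critical path — its longest chain is 14 days, giving 2 of slack.
The critical path is still W2→W3→W6; finish is now 16 days.

16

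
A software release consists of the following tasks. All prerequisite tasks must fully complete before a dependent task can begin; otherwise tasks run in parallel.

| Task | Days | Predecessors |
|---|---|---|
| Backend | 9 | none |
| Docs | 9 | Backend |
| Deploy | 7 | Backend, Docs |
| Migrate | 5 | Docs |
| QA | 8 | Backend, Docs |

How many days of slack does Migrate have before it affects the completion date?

3

Backend→Docs→QA = 9+9+8 = 26 sets the makespan at 26 days.
Migrate finishes as early as 23 and must finish by 26.
So Migrate can slip 26 − 23 = 3 days.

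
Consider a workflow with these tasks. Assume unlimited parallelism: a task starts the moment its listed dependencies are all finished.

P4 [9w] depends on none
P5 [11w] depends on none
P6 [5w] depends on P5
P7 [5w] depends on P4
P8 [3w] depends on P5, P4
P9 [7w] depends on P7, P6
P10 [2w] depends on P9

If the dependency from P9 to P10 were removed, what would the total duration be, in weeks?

Before: longest chain P5→P6→P9→P10 = 11+5+7+2 = 25, finish 25.
Without P9→P10, P10's earliest start moves from 23 to 0.
The longest chain is now P5→P6→P9 = 11+5+7 = 23, so the workflow takes 23 weeks.

23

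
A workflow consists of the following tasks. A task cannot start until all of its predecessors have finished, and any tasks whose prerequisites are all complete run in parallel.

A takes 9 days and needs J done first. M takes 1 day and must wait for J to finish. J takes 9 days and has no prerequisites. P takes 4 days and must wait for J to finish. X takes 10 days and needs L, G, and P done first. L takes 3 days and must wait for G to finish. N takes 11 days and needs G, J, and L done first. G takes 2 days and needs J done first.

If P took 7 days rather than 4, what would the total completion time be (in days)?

The binding path is J→G→L→N = 9+2+3+11 = 25; finish at 25 days.
P is off the critical path — its longest chain is 23 days, giving 2 of slack.
New critical path: J→P→X = 9+7+10 = 26 ⇒ 26 days.

26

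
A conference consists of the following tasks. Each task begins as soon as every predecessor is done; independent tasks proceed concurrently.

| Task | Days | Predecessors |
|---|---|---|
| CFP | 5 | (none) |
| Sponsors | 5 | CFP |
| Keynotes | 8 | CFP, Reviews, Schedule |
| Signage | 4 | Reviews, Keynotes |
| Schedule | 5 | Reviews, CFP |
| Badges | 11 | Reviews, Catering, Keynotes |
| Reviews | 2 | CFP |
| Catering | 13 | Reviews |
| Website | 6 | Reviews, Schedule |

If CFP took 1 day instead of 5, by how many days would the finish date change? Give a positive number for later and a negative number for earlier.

-4

Critical path before the change: CFP→Reviews→Schedule→Keynotes→Badges = 5+2+5+8+11 = 31 giving 31 days.
Since CFP is critical, the -4 change carries straight to that chain (now 27 days).
The critical path is still CFP→Reviews→Schedule→Keynotes→Badges; finish is now 27 days.
Change in finish: 27 − 31 = -4 days.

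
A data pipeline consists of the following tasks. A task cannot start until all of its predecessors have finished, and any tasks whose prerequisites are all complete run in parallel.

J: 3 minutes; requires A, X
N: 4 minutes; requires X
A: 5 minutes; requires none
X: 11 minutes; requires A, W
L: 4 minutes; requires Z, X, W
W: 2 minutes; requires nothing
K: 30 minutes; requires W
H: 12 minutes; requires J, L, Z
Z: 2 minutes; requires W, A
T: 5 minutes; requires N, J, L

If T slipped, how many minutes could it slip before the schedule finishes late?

7

The longest chain is A→X→L→H = 5+11+4+12 = 32; overall finish 32 minutes.
Longest path through T: 25 minutes (earliest finish 25, latest finish 32).
So T can slip 32 − 25 = 7 minutes.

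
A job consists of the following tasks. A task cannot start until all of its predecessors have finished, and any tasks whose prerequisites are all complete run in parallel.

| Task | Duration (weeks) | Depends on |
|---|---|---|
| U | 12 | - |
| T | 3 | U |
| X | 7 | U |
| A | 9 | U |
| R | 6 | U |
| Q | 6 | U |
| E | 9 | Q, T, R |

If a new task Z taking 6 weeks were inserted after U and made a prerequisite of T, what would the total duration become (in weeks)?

Originally the project takes 27 weeks.
With Z inserted, T now waits for max(U, Z).
New critical path: U→Z→T→E = 12+6+3+9 = 30 ⇒ 30 weeks.

30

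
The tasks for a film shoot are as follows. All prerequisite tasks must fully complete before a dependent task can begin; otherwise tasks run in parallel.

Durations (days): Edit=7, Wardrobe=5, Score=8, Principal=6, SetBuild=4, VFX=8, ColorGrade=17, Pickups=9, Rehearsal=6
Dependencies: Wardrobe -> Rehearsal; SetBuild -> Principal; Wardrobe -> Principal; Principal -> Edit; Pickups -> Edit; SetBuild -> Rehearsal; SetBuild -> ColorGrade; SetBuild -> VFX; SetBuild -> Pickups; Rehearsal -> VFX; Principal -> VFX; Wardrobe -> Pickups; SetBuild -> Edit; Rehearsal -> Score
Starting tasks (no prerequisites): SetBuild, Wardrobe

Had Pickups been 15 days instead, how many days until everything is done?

27

Baseline: Wardrobe→Pickups→Edit = 5+9+7 = 21 → 21 days.
Pickups is on the critical path; changing it to 15 makes that path 27 days.
No other chain overtakes it, so the finish is 27 days.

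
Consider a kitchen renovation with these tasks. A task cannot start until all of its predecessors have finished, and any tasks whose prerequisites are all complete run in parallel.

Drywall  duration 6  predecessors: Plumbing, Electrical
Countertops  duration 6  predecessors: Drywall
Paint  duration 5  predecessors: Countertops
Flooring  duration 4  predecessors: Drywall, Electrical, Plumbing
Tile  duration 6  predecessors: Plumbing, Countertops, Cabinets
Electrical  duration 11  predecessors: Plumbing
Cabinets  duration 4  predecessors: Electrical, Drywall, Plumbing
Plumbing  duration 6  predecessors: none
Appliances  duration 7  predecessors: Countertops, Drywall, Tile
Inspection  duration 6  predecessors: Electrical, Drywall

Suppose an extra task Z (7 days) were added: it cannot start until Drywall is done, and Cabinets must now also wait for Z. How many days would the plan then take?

Originally the plan takes 42 days.
With Z inserted, Cabinets now waits for max(Electrical, Drywall, Plumbing, Z).
New critical path: Plumbing→Electrical→Drywall→Z→Cabinets→Tile→Appliances = 6+11+6+7+4+6+7 = 47 ⇒ 47 days.

47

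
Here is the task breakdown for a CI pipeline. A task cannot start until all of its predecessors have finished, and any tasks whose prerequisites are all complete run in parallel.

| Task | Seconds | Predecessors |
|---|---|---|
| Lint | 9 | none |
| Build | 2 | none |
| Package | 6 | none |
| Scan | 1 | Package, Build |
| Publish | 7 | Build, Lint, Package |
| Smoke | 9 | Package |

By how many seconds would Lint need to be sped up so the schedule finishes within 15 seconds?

Current finish: 16 seconds; target: 15.
Lint is on every critical path, so each second cut from Lint cuts the finish by one (this holds down to a finish of 15).
Need 16 − 15 = 1 second off Lint → Lint becomes 8 seconds, finish becomes 15.

1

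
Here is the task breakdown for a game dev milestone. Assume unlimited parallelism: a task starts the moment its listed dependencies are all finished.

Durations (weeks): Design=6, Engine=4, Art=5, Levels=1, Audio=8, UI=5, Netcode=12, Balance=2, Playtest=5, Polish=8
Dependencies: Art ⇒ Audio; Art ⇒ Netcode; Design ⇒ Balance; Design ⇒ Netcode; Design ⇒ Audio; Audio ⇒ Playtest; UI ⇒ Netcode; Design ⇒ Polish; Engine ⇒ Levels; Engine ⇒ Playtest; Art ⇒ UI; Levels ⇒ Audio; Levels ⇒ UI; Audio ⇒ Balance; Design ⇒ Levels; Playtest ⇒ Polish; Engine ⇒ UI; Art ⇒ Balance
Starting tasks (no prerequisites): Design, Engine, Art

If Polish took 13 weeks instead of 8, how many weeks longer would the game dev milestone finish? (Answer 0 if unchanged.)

Actual critical path: Design→Levels→Audio→Playtest→Polish = 6+1+8+5+8 = 28 ⇒ 28 weeks.
Since Polish is critical, the +5 change carries straight to that chain (now 33 weeks).
No other chain overtakes it, so the finish is 33 weeks.
Change in finish: 33 − 28 = +5 weeks.

5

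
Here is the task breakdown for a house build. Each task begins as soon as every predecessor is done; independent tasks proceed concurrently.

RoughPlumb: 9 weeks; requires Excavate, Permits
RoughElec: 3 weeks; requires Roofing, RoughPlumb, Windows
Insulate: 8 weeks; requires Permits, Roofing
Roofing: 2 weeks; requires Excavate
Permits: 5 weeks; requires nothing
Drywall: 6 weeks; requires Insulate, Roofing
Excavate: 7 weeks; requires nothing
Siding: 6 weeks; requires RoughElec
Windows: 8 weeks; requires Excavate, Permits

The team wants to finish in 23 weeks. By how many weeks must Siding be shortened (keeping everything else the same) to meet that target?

Current finish: 25 weeks; target: 23.
Siding is on every critical path, so each week cut from Siding cuts the finish by one (this holds down to a finish of 23).
Need 25 − 23 = 2 weeks off Siding → Siding becomes 4 weeks, finish becomes 23.

2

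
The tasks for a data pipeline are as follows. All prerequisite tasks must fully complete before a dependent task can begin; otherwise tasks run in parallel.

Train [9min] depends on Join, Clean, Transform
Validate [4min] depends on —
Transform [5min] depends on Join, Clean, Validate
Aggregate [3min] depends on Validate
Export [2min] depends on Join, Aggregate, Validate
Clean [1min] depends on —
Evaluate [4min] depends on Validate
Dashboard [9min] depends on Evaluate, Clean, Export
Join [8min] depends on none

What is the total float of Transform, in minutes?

The longest chain is Join→Transform→Train = 8+5+9 = 22; overall finish 22 minutes.
Transform finishes as early as 13 and must finish by 13.
Float = 22 − 22 = 0.

0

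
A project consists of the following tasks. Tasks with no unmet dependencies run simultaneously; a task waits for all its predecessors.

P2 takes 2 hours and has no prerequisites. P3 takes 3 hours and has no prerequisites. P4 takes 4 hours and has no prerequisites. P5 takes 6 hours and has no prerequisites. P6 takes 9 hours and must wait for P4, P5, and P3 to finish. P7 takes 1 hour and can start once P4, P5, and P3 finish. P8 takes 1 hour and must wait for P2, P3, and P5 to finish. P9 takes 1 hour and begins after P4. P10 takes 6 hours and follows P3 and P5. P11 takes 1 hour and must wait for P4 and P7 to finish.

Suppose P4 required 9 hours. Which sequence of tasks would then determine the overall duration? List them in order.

Baseline: P5→P6 = 6+9 = 15 → 15 hours.
The longest path through P4 is only 13 hours, so P4 has float 2.
Now P4→P6 = 9+9 = 18 is longest, so the finish becomes 18 hours.

P4, P6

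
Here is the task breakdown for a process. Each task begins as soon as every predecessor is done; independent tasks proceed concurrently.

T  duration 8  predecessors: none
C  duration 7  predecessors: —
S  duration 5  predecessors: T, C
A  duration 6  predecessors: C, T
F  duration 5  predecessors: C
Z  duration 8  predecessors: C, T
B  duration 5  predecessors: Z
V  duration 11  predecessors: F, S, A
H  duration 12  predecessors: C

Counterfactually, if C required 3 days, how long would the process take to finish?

The binding path is T→A→V = 8+6+11 = 25; finish at 25 days.
C is off the critical path — its longest chain is 24 days, giving 1 of slack.
The critical path is still T→A→V; finish is now 25 days.

25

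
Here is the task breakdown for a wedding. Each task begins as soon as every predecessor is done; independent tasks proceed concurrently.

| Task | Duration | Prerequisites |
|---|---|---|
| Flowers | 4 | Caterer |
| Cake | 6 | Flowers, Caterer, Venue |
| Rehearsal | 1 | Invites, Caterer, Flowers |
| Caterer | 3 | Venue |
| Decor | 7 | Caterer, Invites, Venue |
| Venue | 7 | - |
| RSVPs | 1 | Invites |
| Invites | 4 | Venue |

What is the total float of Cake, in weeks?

The longest chain is Venue→Caterer→Flowers→Cake = 7+3+4+6 = 20; overall finish 20 weeks.
Cake finishes as early as 20 and must finish by 20.
Float = 20 − 20 = 0.

0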